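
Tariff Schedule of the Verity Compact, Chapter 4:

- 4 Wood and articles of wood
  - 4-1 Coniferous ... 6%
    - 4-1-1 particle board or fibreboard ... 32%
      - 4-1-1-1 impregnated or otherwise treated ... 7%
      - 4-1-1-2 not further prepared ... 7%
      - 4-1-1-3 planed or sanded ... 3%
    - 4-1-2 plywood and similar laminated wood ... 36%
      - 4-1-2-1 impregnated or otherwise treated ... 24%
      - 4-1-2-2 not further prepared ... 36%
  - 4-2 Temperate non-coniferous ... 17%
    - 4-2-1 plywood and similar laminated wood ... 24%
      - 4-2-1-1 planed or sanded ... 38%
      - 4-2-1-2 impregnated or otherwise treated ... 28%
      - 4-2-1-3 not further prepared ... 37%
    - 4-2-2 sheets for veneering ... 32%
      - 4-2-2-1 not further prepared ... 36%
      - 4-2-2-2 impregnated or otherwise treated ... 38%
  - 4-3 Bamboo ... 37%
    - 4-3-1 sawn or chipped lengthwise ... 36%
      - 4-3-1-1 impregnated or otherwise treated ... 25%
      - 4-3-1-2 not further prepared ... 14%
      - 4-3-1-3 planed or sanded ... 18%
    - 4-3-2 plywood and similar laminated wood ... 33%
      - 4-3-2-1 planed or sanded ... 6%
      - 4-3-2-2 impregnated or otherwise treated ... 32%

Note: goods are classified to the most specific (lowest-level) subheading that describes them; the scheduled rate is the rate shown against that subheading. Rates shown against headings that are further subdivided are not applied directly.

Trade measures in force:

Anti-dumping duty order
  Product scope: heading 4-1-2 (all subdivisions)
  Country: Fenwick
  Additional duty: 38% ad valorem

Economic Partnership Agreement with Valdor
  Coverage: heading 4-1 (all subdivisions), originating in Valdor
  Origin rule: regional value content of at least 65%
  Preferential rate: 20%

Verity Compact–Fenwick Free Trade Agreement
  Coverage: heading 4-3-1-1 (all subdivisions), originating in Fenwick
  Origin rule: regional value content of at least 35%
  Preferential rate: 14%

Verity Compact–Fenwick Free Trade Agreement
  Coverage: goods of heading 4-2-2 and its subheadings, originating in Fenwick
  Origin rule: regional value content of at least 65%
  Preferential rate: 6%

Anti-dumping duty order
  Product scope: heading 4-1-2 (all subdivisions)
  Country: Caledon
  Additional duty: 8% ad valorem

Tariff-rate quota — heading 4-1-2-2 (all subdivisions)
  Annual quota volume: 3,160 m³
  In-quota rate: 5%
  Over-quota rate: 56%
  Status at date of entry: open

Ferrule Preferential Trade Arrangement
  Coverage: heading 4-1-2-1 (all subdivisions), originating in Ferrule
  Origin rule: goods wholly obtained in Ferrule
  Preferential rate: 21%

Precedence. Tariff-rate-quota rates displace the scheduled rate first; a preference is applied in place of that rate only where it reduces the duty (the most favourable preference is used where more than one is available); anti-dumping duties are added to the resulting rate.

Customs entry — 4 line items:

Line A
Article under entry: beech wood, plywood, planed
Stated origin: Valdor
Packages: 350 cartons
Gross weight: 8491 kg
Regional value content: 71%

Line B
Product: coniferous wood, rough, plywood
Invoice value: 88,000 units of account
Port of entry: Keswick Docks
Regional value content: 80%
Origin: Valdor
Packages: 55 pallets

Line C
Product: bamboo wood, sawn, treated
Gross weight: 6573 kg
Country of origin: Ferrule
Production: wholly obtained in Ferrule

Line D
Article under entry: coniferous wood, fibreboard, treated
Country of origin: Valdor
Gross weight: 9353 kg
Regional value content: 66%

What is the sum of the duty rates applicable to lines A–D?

Line A: beech → 4-2; plywood → 4-2-1; planed → 4-2-1-1. Scheduled 38%. Valdor agreement on 4-1: 4-2-1-1 not covered. → 38%.
Line B: coniferous → 4-1; plywood → 4-1-2; rough → 4-1-2-2. Scheduled 36%. quota on 4-1-2-2 open → in-quota 5%; Valdor agreement on 4-1: RVC ≥ 65% → 20% available; preference 20% not lower than 5% → no reduction. → 5%.
Line C: bamboo → 4-3; sawn → 4-3-1; treated → 4-3-1-1. Scheduled 25%. Ferrule agreement on 4-1-2-1: 4-3-1-1 not covered. → 25%.
Line D: coniferous → 4-1; fibreboard → 4-1-1; treated → 4-1-1-1. Scheduled 7%. Valdor agreement on 4-1: RVC ≥ 65% → 20% available; preference 20% not lower than 7% → no reduction. → 7%.
Sum: 38% + 5% + 25% + 7% = 75%.

75%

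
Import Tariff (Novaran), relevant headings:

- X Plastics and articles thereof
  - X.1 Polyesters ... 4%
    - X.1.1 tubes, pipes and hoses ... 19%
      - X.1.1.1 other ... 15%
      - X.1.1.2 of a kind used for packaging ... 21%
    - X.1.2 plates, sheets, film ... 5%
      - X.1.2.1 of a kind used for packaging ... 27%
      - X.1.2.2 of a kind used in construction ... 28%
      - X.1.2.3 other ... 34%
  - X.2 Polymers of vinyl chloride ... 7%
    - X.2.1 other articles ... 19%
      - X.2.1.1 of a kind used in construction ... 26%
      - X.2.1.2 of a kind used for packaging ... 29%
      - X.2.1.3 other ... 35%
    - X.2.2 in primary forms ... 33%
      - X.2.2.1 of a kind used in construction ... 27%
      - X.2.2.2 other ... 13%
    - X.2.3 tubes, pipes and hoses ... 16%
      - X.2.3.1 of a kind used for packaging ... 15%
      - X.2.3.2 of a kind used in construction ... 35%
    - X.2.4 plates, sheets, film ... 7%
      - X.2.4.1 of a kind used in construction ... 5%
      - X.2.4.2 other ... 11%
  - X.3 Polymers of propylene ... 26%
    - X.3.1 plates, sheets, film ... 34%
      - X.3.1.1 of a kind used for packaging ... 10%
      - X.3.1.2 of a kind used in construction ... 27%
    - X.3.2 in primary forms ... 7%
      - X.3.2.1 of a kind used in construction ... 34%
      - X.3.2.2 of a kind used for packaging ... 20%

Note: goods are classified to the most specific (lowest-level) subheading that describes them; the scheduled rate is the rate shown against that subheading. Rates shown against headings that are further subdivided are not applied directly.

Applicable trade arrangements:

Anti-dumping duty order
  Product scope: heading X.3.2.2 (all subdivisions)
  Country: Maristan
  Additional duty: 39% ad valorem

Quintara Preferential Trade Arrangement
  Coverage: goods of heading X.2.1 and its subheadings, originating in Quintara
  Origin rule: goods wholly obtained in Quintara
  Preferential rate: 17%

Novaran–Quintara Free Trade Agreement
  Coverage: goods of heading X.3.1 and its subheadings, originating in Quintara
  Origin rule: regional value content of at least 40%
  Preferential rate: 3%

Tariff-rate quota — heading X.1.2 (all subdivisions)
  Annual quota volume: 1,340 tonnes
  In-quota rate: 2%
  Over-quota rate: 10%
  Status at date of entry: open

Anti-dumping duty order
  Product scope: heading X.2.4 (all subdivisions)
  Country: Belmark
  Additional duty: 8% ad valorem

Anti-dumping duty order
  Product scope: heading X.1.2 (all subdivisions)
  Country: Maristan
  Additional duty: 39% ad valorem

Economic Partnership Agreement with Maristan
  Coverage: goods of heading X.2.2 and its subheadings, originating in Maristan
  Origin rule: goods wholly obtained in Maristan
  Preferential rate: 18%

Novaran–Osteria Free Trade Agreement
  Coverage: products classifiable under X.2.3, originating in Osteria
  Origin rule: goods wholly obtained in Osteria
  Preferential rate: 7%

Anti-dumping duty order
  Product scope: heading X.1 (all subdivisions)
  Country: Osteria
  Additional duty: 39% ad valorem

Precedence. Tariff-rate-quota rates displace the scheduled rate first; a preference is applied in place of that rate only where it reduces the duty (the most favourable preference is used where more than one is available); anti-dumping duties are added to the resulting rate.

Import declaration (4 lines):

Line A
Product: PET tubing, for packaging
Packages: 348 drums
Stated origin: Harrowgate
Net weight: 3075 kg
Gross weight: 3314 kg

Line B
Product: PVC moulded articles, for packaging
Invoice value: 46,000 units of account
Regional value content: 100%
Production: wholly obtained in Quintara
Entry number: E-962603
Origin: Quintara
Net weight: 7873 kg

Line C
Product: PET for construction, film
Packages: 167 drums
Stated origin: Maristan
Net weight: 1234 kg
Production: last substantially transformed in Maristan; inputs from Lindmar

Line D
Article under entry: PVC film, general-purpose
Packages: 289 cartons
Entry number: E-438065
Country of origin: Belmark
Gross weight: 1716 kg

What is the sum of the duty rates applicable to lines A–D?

98%

Line A: PET → X.1; tubing → X.1.1; for packaging → X.1.1.2. Scheduled 21%. No special measure applies. → 21%.
Line B: PVC → X.2; moulded articles → X.2.1; for packaging → X.2.1.2. Scheduled 29%. Quintara agreement on X.2.1: wholly obtained → 17% available; Quintara agreement on X.3.1: X.2.1.2 not covered; preferential 17%. → 17%.
Line C: PET → X.1; film → X.1.2; for construction → X.1.2.2. Scheduled 28%. quota on X.1.2 open → in-quota 2%; Maristan agreement on X.2.2: X.1.2.2 not covered; anti-dumping (Maristan, X.1.2): +39%; total 2% + 39% = 41%. → 41%.
Line D: PVC → X.2; film → X.2.4; general-purpose → X.2.4.2. Scheduled 11%. anti-dumping (Belmark, X.2.4): +8%; total 11% + 8% = 19%. → 19%.
Sum: 21% + 17% + 41% + 19% = 98%.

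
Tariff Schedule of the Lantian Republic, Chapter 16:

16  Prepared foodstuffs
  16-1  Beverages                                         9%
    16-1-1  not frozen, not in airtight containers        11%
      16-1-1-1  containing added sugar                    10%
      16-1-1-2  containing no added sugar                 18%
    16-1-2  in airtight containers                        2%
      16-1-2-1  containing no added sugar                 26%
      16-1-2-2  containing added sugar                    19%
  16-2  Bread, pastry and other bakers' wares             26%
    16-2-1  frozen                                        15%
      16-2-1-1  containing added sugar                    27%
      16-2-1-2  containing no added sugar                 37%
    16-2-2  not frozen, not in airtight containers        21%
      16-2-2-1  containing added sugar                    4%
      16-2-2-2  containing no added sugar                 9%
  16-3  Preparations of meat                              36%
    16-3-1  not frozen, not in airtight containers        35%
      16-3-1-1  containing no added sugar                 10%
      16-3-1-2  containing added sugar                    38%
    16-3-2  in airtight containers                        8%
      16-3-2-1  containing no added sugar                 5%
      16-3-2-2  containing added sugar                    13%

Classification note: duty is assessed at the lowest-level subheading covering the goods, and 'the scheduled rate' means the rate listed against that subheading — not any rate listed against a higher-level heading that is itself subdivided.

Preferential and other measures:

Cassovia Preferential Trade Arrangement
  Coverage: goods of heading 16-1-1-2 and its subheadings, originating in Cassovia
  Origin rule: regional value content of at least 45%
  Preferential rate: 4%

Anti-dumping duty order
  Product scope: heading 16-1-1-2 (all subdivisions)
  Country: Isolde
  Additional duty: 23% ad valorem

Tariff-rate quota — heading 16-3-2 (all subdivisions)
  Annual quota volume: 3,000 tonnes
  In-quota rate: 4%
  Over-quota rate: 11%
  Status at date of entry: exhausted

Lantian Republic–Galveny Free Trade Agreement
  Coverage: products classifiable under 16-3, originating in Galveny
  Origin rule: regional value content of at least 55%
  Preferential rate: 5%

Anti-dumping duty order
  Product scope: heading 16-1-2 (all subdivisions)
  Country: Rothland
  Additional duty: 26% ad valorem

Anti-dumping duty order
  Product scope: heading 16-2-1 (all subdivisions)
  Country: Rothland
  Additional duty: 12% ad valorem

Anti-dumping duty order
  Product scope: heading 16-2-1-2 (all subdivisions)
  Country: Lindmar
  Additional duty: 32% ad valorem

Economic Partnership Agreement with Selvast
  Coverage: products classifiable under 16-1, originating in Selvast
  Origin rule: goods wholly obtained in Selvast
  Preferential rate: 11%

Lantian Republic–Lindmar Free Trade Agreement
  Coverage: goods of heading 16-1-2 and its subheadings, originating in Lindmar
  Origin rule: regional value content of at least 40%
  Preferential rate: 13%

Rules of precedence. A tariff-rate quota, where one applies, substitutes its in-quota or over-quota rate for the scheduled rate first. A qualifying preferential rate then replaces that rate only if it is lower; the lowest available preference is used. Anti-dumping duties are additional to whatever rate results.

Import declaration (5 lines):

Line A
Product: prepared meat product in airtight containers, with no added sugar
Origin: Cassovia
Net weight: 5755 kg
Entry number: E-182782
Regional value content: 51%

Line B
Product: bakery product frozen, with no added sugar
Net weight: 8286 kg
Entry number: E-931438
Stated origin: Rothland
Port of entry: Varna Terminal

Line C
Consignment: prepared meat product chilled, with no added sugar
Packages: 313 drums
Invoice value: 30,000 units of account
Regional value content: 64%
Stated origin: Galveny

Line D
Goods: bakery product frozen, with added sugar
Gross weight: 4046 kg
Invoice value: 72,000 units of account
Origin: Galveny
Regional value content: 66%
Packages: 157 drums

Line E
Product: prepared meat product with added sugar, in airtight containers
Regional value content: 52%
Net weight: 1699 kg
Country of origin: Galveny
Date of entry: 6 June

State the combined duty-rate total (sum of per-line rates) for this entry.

103%

Line A: prepared meat product → 16-3; in airtight containers → 16-3-2; with no added sugar → 16-3-2-1. Scheduled 5%. quota on 16-3-2 exhausted → over-quota 11%; Cassovia agreement on 16-1-1-2: 16-3-2-1 not covered. → 11%.
Line B: bakery product → 16-2; frozen → 16-2-1; with no added sugar → 16-2-1-2. Scheduled 37%. anti-dumping (Rothland, 16-2-1): +12%; total 37% + 12% = 49%. → 49%.
Line C: prepared meat product → 16-3; chilled → 16-3-1; with no added sugar → 16-3-1-1. Scheduled 10%. Galveny agreement on 16-3: RVC ≥ 55% → 5% available; preferential 5%. → 5%.
Line D: bakery product → 16-2; frozen → 16-2-1; with added sugar → 16-2-1-1. Scheduled 27%. Galveny agreement on 16-3: 16-2-1-1 not covered. → 27%.
Line E: prepared meat product → 16-3; in airtight containers → 16-3-2; with added sugar → 16-3-2-2. Scheduled 13%. quota on 16-3-2 exhausted → over-quota 11%; Galveny agreement on 16-3: RVC < 55%. → 11%.
Sum: 11% + 49% + 5% + 27% + 11% = 103%.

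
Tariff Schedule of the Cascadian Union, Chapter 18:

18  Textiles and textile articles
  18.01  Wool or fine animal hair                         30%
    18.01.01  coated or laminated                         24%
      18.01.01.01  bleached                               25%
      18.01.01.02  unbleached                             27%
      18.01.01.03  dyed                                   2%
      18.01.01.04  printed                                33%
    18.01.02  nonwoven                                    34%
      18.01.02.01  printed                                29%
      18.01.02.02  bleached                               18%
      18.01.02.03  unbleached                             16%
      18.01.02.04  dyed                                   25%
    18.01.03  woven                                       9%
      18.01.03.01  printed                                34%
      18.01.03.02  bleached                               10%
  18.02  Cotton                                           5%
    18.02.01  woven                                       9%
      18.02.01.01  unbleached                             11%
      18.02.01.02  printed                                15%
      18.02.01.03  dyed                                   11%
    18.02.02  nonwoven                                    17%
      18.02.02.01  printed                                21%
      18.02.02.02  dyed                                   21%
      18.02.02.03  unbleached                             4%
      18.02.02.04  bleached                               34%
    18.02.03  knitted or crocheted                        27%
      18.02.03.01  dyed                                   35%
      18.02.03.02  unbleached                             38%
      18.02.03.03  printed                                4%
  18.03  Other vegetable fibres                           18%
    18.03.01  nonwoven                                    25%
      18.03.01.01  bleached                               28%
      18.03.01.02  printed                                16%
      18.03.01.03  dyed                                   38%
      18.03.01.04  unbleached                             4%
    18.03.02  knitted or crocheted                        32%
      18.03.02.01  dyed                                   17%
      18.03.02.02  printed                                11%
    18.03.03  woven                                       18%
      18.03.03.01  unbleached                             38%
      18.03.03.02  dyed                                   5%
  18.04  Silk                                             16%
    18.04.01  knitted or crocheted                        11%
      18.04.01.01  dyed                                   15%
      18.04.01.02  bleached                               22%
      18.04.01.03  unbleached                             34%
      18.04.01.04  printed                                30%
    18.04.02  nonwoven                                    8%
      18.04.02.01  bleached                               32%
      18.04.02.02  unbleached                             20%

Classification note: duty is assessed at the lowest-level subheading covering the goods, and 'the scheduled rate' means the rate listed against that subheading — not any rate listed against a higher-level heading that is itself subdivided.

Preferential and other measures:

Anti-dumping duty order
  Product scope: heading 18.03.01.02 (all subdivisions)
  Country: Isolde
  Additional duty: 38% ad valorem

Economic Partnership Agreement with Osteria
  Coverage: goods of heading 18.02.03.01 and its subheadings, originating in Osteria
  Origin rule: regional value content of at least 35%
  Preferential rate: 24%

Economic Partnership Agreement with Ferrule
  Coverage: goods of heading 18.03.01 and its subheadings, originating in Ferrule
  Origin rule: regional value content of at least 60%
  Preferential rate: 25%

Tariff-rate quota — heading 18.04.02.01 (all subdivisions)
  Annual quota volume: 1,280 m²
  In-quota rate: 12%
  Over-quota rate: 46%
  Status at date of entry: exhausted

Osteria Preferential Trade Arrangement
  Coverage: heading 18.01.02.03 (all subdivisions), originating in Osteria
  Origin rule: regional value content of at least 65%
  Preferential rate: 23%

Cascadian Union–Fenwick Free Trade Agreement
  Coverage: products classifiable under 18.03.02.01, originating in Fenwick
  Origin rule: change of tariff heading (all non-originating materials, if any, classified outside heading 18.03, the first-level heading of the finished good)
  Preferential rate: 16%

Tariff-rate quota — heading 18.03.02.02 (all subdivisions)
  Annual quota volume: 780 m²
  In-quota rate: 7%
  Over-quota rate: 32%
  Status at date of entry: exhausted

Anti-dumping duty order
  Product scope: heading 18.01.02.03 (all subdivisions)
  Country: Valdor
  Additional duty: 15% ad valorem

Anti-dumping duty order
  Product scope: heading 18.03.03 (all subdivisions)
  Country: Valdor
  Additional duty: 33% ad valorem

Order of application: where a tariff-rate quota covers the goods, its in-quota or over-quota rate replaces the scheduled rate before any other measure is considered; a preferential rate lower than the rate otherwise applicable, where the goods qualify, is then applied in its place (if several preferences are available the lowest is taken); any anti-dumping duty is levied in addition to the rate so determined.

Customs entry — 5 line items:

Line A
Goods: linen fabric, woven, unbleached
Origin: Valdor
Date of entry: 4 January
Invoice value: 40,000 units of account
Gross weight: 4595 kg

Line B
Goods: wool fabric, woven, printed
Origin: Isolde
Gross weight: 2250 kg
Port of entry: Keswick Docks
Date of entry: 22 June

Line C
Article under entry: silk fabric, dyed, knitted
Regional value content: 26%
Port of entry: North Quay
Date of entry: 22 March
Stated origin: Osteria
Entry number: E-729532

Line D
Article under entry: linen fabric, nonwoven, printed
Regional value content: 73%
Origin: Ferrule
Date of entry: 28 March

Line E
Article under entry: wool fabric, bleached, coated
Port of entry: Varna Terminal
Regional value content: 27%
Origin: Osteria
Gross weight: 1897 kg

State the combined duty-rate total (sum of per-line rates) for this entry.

Line A: linen → 18.03; woven → 18.03.03; unbleached → 18.03.03.01. Scheduled 38%. anti-dumping (Valdor, 18.03.03): +33%; total 38% + 33% = 71%. → 71%.
Line B: wool → 18.01; woven → 18.01.03; printed → 18.01.03.01. Scheduled 34%. No special measure applies. → 34%.
Line C: silk → 18.04; knitted → 18.04.01; dyed → 18.04.01.01. Scheduled 15%. Osteria agreement on 18.02.03.01: 18.04.01.01 not covered; Osteria agreement on 18.01.02.03: 18.04.01.01 not covered. → 15%.
Line D: linen → 18.03; nonwoven → 18.03.01; printed → 18.03.01.02. Scheduled 16%. Ferrule agreement on 18.03.01: RVC ≥ 60% → 25% available; preference 25% not lower than 16% → no reduction. → 16%.
Line E: wool → 18.01; coated → 18.01.01; bleached → 18.01.01.01. Scheduled 25%. Osteria agreement on 18.02.03.01: 18.01.01.01 not covered; Osteria agreement on 18.01.02.03: 18.01.01.01 not covered. → 25%.
Sum: 71% + 34% + 15% + 16% + 25% = 161%.

161%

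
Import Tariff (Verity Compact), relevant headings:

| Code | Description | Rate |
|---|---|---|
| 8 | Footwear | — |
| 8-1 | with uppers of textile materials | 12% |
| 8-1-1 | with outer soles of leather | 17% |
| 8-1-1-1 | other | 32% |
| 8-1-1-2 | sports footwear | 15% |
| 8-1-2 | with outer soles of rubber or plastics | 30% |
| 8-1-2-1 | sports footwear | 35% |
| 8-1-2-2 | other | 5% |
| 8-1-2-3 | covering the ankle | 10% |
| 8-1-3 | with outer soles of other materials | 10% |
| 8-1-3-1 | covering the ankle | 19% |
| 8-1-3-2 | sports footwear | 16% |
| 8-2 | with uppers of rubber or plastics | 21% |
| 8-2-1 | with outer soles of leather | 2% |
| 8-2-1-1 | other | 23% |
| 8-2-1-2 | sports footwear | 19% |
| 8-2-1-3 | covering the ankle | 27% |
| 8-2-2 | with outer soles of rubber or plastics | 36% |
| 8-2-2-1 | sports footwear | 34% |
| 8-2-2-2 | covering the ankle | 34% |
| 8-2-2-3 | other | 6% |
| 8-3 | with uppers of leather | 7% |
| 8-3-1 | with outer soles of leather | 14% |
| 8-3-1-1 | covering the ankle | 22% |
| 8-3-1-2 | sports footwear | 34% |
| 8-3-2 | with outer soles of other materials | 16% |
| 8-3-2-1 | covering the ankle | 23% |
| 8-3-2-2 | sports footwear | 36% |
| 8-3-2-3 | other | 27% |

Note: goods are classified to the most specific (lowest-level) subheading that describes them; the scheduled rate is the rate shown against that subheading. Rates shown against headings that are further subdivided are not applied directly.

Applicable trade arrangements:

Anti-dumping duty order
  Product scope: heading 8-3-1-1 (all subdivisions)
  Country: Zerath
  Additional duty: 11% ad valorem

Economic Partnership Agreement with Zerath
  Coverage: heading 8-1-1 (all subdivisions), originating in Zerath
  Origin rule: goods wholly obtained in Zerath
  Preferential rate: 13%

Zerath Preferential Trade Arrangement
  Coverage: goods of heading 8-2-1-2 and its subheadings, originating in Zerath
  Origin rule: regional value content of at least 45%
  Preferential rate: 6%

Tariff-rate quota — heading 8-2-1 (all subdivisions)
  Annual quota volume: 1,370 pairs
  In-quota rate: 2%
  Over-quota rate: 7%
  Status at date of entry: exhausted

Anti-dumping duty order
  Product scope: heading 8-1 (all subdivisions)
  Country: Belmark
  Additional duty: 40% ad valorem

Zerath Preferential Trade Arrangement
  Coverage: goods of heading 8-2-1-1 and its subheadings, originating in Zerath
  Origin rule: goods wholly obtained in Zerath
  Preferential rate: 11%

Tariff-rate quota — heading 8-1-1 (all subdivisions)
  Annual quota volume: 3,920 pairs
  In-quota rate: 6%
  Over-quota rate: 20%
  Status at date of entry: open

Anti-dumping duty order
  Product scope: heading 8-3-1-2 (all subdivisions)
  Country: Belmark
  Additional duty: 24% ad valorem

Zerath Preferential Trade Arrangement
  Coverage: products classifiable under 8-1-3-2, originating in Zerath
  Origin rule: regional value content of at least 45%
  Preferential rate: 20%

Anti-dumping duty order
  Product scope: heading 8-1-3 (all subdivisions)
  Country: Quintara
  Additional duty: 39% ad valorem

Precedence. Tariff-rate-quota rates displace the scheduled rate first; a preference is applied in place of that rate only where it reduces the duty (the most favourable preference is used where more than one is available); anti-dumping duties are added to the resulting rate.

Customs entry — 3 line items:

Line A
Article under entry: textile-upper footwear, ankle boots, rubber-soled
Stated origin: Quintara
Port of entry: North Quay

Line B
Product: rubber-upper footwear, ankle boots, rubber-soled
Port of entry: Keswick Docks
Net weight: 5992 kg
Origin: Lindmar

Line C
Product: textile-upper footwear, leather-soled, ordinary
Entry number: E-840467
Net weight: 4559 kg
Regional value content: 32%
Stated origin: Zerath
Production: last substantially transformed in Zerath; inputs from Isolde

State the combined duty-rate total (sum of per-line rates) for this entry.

50%

Line A: textile-upper → 8-1; rubber-soled → 8-1-2; ankle boots → 8-1-2-3. Scheduled 10%. No special measure applies. → 10%.
Line B: rubber-upper → 8-2; rubber-soled → 8-2-2; ankle boots → 8-2-2-2. Scheduled 34%. No special measure applies. → 34%.
Line C: textile-upper → 8-1; leather-soled → 8-1-1; ordinary → 8-1-1-1. Scheduled 32%. quota on 8-1-1 open → in-quota 6%; Zerath agreement on 8-1-1: not wholly obtained; Zerath agreement on 8-2-1-2: 8-1-1-1 not covered; Zerath agreement on 8-2-1-1: 8-1-1-1 not covered; Zerath agreement on 8-1-3-2: 8-1-1-1 not covered. → 6%.
Sum: 10% + 34% + 6% = 50%.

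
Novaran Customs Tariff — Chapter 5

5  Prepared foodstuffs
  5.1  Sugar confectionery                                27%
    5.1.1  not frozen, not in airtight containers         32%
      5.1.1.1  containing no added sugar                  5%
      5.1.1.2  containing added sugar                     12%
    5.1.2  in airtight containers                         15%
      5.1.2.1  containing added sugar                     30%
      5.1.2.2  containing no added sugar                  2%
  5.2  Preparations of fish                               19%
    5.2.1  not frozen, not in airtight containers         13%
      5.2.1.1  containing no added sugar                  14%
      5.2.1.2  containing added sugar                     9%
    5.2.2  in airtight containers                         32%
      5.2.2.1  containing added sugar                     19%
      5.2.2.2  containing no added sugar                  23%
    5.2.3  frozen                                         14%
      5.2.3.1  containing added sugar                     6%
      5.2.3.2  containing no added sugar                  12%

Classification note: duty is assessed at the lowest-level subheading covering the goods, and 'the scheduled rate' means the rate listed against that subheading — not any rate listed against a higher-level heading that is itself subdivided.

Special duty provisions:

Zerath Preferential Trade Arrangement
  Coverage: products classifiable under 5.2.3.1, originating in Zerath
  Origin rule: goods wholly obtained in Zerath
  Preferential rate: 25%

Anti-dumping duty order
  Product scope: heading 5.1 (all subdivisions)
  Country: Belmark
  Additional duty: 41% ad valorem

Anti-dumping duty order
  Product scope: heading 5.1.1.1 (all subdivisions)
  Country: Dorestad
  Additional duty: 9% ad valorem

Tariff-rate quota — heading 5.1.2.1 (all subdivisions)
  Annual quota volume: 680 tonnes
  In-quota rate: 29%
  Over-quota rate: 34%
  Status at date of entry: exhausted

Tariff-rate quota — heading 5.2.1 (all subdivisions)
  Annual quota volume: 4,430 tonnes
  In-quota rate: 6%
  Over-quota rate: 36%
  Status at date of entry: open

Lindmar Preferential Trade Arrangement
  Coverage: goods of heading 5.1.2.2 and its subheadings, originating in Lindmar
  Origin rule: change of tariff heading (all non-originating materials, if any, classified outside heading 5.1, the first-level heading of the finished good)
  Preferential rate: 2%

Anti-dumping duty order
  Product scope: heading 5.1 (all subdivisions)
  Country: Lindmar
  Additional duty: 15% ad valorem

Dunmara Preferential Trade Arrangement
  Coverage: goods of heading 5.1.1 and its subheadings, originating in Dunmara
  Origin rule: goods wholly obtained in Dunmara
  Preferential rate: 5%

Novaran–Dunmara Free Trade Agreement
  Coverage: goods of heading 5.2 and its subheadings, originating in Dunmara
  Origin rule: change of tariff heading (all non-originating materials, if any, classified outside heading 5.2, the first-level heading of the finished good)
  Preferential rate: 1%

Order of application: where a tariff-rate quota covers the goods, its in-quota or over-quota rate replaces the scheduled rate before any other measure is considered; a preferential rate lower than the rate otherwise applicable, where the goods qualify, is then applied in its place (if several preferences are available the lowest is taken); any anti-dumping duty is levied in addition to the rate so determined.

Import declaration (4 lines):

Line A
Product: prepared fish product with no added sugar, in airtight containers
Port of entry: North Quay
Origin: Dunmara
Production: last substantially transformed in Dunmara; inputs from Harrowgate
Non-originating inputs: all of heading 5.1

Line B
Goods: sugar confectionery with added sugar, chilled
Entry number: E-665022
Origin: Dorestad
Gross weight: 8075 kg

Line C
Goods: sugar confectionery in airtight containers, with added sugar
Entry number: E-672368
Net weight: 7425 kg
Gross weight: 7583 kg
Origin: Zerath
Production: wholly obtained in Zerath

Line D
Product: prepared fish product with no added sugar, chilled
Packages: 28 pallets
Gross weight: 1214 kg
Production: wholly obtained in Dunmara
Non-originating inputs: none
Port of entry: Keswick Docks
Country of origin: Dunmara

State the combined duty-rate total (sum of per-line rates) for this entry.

Line A: prepared fish product → 5.2; in airtight containers → 5.2.2; with no added sugar → 5.2.2.2. Scheduled 23%. Dunmara agreement on 5.1.1: 5.2.2.2 not covered; Dunmara agreement on 5.2: CTH met → 1% available; preferential 1%. → 1%.
Line B: sugar confectionery → 5.1; chilled → 5.1.1; with added sugar → 5.1.1.2. Scheduled 12%. No special measure applies. → 12%.
Line C: sugar confectionery → 5.1; in airtight containers → 5.1.2; with added sugar → 5.1.2.1. Scheduled 30%. quota on 5.1.2.1 exhausted → over-quota 34%; Zerath agreement on 5.2.3.1: 5.1.2.1 not covered. → 34%.
Line D: prepared fish product → 5.2; chilled → 5.2.1; with no added sugar → 5.2.1.1. Scheduled 14%. quota on 5.2.1 open → in-quota 6%; Dunmara agreement on 5.1.1: 5.2.1.1 not covered; Dunmara agreement on 5.2: CTH met → 1% available; preferential 1%. → 1%.
Sum: 1% + 12% + 34% + 1% = 48%.

48%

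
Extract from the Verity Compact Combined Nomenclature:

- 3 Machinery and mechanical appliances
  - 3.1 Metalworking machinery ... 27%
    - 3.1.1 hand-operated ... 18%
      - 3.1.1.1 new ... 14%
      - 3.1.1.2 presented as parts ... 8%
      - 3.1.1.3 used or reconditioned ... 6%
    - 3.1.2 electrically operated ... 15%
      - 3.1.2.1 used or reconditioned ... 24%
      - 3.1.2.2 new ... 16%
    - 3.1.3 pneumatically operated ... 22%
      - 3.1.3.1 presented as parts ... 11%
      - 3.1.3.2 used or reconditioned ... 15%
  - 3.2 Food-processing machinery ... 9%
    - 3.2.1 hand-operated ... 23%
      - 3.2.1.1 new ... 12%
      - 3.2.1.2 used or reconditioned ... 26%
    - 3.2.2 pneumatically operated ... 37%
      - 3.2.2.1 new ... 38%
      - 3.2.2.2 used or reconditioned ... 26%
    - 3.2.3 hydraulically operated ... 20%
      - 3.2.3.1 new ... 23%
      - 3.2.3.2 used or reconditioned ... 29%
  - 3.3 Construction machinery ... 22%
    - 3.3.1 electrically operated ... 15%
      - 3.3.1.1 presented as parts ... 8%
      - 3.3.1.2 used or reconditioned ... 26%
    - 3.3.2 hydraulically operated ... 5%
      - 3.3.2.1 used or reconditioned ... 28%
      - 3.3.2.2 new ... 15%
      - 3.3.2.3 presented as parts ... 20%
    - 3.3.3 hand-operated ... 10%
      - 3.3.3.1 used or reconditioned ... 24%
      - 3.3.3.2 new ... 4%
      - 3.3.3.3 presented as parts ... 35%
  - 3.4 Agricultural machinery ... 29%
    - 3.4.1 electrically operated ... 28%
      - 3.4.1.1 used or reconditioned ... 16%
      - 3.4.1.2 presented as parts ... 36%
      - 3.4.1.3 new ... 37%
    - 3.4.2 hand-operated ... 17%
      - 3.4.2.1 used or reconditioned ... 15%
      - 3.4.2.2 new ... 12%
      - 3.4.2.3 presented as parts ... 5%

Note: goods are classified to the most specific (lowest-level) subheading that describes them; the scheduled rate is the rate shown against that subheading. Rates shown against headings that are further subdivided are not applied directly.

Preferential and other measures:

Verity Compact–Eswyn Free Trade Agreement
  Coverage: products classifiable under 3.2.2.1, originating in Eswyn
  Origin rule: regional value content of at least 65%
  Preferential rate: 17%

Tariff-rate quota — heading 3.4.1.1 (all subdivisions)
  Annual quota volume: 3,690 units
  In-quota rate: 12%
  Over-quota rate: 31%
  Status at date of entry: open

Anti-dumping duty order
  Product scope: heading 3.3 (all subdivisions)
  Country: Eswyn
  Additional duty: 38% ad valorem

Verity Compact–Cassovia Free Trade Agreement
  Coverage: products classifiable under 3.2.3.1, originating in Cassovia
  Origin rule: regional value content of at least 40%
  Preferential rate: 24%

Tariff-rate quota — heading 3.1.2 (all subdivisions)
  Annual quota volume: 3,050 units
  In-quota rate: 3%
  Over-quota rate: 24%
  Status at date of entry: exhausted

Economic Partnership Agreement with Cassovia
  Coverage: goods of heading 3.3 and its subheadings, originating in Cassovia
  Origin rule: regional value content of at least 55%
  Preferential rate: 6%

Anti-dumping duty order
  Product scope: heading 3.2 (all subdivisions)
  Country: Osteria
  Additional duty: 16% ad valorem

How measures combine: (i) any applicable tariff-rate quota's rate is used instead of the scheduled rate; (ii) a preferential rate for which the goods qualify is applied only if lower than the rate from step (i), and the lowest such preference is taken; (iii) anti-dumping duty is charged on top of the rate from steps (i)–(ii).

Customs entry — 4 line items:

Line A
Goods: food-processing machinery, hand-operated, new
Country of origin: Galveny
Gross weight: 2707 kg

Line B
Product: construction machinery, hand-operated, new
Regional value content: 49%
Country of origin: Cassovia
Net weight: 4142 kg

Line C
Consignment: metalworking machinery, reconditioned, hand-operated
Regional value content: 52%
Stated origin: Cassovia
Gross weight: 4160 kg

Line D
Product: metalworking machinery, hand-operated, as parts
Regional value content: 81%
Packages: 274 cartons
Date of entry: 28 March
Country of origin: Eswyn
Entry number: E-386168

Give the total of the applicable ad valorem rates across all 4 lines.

Line A: food-processing → 3.2; hand-operated → 3.2.1; new → 3.2.1.1. Scheduled 12%. No special measure applies. → 12%.
Line B: construction → 3.3; hand-operated → 3.3.3; new → 3.3.3.2. Scheduled 4%. Cassovia agreement on 3.2.3.1: 3.3.3.2 not covered; Cassovia agreement on 3.3: RVC < 55%. → 4%.
Line C: metalworking → 3.1; hand-operated → 3.1.1; reconditioned → 3.1.1.3. Scheduled 6%. Cassovia agreement on 3.2.3.1: 3.1.1.3 not covered; Cassovia agreement on 3.3: 3.1.1.3 not covered. → 6%.
Line D: metalworking → 3.1; hand-operated → 3.1.1; as parts → 3.1.1.2. Scheduled 8%. Eswyn agreement on 3.2.2.1: 3.1.1.2 not covered. → 8%.
Sum: 12% + 4% + 6% + 8% = 30%.

30%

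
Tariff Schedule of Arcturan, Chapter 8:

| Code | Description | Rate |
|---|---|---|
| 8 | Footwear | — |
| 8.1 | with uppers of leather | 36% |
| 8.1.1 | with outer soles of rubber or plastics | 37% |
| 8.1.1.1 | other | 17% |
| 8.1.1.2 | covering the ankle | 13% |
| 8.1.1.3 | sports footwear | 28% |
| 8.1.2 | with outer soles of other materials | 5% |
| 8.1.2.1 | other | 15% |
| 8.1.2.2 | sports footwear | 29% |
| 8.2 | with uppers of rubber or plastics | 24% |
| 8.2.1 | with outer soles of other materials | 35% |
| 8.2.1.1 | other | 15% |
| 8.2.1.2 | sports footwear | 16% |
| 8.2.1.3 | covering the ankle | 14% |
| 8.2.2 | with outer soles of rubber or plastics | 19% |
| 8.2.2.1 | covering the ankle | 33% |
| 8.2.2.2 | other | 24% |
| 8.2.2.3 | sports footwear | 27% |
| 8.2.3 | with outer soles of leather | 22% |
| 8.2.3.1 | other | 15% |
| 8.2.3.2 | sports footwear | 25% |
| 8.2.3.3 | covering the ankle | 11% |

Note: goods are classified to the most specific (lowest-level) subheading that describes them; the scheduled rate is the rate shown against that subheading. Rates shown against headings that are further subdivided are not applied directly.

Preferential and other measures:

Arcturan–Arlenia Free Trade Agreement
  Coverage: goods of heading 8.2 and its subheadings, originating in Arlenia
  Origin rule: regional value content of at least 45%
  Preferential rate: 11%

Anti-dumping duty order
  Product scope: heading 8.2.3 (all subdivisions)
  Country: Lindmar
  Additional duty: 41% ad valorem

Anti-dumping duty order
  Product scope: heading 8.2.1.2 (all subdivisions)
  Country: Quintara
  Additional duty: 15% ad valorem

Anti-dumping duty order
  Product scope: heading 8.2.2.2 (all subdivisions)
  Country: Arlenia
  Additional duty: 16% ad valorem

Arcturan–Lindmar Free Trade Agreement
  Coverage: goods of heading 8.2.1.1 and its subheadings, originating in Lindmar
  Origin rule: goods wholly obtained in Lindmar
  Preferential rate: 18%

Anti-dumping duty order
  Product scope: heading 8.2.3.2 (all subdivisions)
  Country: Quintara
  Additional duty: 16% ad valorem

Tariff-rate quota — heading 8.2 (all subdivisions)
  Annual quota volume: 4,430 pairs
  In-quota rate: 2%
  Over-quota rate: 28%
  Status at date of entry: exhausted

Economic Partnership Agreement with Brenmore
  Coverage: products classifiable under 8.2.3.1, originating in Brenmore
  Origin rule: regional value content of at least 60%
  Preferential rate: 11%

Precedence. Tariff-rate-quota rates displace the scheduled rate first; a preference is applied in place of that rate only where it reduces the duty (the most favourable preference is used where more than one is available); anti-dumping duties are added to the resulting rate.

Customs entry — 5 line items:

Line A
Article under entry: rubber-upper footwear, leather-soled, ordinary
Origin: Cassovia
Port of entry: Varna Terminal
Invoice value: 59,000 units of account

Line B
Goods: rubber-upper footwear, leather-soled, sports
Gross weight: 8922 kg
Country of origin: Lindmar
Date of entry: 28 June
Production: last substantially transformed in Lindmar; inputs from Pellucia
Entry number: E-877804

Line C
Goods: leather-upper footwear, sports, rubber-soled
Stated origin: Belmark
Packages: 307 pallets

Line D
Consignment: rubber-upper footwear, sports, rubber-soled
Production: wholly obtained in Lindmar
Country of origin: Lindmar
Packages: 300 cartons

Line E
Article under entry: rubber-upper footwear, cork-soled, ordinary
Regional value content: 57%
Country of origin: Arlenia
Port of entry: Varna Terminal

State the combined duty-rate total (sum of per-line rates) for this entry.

Line A: rubber-upper → 8.2; leather-soled → 8.2.3; ordinary → 8.2.3.1. Scheduled 15%. quota on 8.2 exhausted → over-quota 28%. → 28%.
Line B: rubber-upper → 8.2; leather-soled → 8.2.3; sports → 8.2.3.2. Scheduled 25%. quota on 8.2 exhausted → over-quota 28%; Lindmar agreement on 8.2.1.1: 8.2.3.2 not covered; anti-dumping (Lindmar, 8.2.3): +41%; total 28% + 41% = 69%. → 69%.
Line C: leather-upper → 8.1; rubber-soled → 8.1.1; sports → 8.1.1.3. Scheduled 28%. No special measure applies. → 28%.
Line D: rubber-upper → 8.2; rubber-soled → 8.2.2; sports → 8.2.2.3. Scheduled 27%. quota on 8.2 exhausted → over-quota 28%; Lindmar agreement on 8.2.1.1: 8.2.2.3 not covered. → 28%.
Line E: rubber-upper → 8.2; cork-soled → 8.2.1; ordinary → 8.2.1.1. Scheduled 15%. quota on 8.2 exhausted → over-quota 28%; Arlenia agreement on 8.2: RVC ≥ 45% → 11% available; preferential 11%. → 11%.
Sum: 28% + 69% + 28% + 28% + 11% = 164%.

164%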